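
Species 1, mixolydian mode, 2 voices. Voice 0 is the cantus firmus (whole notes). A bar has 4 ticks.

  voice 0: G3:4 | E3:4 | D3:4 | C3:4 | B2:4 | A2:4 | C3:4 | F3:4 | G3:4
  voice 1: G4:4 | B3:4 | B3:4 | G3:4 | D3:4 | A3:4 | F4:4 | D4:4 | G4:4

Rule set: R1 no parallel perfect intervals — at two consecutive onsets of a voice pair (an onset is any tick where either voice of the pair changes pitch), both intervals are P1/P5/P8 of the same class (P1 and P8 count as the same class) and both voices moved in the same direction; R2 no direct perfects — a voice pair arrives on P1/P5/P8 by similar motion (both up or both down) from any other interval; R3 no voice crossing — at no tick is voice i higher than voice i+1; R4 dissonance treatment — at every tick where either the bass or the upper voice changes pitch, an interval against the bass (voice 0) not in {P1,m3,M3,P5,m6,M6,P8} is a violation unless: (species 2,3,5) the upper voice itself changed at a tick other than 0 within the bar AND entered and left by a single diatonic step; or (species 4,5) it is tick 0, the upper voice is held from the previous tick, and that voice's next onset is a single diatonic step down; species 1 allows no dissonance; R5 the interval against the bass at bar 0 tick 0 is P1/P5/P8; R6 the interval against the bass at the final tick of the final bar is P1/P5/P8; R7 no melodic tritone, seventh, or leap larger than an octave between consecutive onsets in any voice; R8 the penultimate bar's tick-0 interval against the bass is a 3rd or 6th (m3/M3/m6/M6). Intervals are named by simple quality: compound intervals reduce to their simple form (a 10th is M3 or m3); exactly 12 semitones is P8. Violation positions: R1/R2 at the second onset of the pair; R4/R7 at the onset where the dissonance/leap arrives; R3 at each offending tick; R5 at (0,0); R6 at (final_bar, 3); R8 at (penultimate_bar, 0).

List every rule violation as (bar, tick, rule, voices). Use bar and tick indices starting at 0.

bar 0: v0=G3 v1=G4 downbeat P8
bar 1: v0=E3 v1=B3 downbeat P5
bar 2: v0=D3 v1=B3 downbeat M6
bar 3: v0=C3 v1=G3 downbeat P5
bar 4: v0=B2 v1=D3 downbeat m3
bar 5: v0=A2 v1=A3 downbeat P8
bar 6: v0=C3 v1=F4 downbeat P4
bar 7: v0=F3 v1=D4 downbeat M6
bar 8: v0=G3 v1=G4 downbeat P8
  -> R2 @ bar 1 tick 0 v(0, 1): G3/G4 P8 -> E3/B3 P5 similar
  -> R2 @ bar 3 tick 0 v(0, 1): D3/B3 M6 -> C3/G3 P5 similar
  -> R4 @ bar 6 tick 0 v(0, 1): C3/F4 P4 untreated
  -> R2 @ bar 8 tick 0 v(0, 1): F3/D4 M6 -> G3/G4 P8 similar

(1, 0, R2, (0, 1))
(3, 0, R2, (0, 1))
(6, 0, R4, (0, 1))
(8, 0, R2, (0, 1))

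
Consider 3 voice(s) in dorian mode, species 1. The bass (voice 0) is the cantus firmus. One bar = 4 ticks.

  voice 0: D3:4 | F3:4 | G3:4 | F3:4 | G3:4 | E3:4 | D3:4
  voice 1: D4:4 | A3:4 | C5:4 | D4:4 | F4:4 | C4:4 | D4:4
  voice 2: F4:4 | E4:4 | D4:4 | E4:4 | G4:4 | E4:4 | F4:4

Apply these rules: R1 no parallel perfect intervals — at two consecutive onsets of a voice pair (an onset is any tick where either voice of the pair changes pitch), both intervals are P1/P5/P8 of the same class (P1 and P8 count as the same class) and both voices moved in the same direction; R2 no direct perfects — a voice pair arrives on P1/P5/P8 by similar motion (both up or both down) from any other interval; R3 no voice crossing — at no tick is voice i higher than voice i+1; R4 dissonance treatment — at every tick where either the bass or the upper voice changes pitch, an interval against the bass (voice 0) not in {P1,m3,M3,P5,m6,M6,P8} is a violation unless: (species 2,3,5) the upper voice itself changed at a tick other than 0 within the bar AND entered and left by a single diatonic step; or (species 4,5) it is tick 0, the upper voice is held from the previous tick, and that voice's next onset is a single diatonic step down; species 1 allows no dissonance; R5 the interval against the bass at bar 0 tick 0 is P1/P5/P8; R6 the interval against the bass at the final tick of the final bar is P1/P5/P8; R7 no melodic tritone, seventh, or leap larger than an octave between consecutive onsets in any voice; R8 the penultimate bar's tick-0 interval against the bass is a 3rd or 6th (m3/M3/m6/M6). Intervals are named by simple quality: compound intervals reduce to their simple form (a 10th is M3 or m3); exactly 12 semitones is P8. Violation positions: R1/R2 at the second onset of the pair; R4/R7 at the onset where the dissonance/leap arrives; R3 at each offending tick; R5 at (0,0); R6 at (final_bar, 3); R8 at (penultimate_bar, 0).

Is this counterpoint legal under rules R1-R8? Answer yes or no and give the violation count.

No (16 violations)

bar 0: v0=D3 v1=D4 v2=F4 (m3)
bar 1: v0=F3 v1=A3 v2=E4 (M7)
bar 2: v0=G3 v1=C5 v2=D4 (P5)
bar 3: v0=F3 v1=D4 v2=E4 (M7)
bar 4: v0=G3 v1=F4 v2=G4 (P8)
bar 5: v0=E3 v1=C4 v2=E4 (P8)
bar 6: v0=D3 v1=D4 v2=F4 (m3)
  R5 @ bar0.0: opens on m3
  R2 @ bar1.0: D4/F4 m3 -> A3/E4 P5 similar
  R4 @ bar1.0: F3/E4 M7 untreated
  R3 @ bar2.0: C5 above D4
  R4 @ bar2.0: G3/C5 P4 untreated
  R7 @ bar2.0: A3->C5 leap 15st
  R3 @ bar2.1: C5 above D4
  R3 @ bar2.2: C5 above D4
  R3 @ bar2.3: C5 above D4
  R4 @ bar3.0: F3/E4 M7 untreated
  R7 @ bar3.0: C5->D4 leap 10st
  R2 @ bar4.0: F3/E4 M7 -> G3/G4 P8 similar
  R4 @ bar4.0: G3/F4 m7 untreated
  R1 @ bar5.0: G3/G4 P8 -> E3/E4 P8 similar
  R8 @ bar5.0: penult P8 not 3rd/6th
  R6 @ bar6.3: closes on m3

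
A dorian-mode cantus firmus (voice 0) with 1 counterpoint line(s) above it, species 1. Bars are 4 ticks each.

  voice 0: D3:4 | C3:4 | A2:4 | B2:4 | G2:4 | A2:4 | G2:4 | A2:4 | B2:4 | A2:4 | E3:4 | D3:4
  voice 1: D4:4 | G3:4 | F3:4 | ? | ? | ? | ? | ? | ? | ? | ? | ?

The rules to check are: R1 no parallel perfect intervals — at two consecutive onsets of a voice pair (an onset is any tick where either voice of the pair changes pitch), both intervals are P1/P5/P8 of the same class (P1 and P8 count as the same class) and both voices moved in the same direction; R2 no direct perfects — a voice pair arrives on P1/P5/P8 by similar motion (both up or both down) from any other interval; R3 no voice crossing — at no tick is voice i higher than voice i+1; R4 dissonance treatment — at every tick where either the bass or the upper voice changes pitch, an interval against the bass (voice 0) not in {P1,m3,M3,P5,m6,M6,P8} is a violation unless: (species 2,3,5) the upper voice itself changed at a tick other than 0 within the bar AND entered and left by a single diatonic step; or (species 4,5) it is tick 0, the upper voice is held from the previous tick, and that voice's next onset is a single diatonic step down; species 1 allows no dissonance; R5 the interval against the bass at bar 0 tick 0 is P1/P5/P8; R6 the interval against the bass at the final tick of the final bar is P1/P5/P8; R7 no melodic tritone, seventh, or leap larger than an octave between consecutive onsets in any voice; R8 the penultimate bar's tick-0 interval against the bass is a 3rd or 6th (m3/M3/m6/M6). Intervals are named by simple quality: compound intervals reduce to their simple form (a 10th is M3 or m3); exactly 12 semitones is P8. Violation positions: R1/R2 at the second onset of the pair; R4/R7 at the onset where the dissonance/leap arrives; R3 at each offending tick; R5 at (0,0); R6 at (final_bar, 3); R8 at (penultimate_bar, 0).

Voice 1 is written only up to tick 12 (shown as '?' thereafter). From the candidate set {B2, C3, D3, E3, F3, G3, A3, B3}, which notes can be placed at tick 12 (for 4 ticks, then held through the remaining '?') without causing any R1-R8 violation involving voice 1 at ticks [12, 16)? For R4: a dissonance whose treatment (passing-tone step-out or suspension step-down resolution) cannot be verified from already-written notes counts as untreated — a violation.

{D3, G3}

B2: violates R7
C3: violates R4
D3: legal
E3: violates R4
F3: violates R4
G3: legal
A3: violates R4
B3: violates R2,R7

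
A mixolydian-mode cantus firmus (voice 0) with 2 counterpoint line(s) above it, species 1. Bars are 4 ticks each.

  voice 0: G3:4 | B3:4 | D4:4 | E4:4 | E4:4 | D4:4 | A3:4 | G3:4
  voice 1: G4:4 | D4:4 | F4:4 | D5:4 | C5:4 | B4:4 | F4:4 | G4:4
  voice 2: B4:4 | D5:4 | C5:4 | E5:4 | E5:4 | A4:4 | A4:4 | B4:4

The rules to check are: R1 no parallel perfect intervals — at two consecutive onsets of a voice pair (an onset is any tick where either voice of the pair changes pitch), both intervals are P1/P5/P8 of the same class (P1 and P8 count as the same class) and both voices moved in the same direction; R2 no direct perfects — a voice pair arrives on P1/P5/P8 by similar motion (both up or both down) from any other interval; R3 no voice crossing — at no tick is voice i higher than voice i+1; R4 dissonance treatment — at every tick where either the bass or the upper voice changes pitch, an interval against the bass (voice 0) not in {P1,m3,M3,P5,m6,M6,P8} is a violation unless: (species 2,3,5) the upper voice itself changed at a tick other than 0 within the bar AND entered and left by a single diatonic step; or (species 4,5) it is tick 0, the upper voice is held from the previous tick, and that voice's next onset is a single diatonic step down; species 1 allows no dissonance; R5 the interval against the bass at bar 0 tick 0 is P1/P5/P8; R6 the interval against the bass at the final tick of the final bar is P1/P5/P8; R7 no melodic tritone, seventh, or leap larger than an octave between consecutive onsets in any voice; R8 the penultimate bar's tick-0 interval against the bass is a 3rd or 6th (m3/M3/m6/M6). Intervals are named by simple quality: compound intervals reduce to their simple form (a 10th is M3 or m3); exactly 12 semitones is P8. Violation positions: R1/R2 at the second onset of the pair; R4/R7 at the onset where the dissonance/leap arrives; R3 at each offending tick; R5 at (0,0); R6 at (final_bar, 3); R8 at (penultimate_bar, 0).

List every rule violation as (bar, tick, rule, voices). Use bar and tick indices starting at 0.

(0, 0, R5, (0, 2))
(2, 0, R4, (0, 2))
(3, 0, R2, (0, 2))
(3, 0, R4, (0, 1))
(5, 0, R2, (0, 2))
(5, 0, R3, (1, 2))
(5, 1, R3, (1, 2))
(5, 2, R3, (1, 2))
(5, 3, R3, (1, 2))
(6, 0, R7, (1,))
(6, 0, R8, (0, 2))
(7, 3, R6, (0, 2))

bar 0: v0=G3 v1=G4 v2=B4 downbeat M3
bar 1: v0=B3 v1=D4 v2=D5 downbeat m3
bar 2: v0=D4 v1=F4 v2=C5 downbeat m7
bar 3: v0=E4 v1=D5 v2=E5 downbeat P8
bar 4: v0=E4 v1=C5 v2=E5 downbeat P8
bar 5: v0=D4 v1=B4 v2=A4 downbeat P5
bar 6: v0=A3 v1=F4 v2=A4 downbeat P8
bar 7: v0=G3 v1=G4 v2=B4 downbeat M3
  -> R5 @ bar 0 tick 0 v(0, 2): opens on M3
  -> R4 @ bar 2 tick 0 v(0, 2): D4/C5 m7 untreated
  -> R2 @ bar 3 tick 0 v(0, 2): D4/C5 m7 -> E4/E5 P8 similar
  -> R4 @ bar 3 tick 0 v(0, 1): E4/D5 m7 untreated
  -> R2 @ bar 5 tick 0 v(0, 2): E4/E5 P8 -> D4/A4 P5 similar
  -> R3 @ bar 5 tick 0 v(1, 2): B4 above A4
  -> R3 @ bar 5 tick 1 v(1, 2): B4 above A4
  -> R3 @ bar 5 tick 2 v(1, 2): B4 above A4
  -> R3 @ bar 5 tick 3 v(1, 2): B4 above A4
  -> R7 @ bar 6 tick 0 v(1,): B4->F4 leap 6st
  -> R8 @ bar 6 tick 0 v(0, 2): penult P8 not 3rd/6th
  -> R6 @ bar 7 tick 3 v(0, 2): closes on M3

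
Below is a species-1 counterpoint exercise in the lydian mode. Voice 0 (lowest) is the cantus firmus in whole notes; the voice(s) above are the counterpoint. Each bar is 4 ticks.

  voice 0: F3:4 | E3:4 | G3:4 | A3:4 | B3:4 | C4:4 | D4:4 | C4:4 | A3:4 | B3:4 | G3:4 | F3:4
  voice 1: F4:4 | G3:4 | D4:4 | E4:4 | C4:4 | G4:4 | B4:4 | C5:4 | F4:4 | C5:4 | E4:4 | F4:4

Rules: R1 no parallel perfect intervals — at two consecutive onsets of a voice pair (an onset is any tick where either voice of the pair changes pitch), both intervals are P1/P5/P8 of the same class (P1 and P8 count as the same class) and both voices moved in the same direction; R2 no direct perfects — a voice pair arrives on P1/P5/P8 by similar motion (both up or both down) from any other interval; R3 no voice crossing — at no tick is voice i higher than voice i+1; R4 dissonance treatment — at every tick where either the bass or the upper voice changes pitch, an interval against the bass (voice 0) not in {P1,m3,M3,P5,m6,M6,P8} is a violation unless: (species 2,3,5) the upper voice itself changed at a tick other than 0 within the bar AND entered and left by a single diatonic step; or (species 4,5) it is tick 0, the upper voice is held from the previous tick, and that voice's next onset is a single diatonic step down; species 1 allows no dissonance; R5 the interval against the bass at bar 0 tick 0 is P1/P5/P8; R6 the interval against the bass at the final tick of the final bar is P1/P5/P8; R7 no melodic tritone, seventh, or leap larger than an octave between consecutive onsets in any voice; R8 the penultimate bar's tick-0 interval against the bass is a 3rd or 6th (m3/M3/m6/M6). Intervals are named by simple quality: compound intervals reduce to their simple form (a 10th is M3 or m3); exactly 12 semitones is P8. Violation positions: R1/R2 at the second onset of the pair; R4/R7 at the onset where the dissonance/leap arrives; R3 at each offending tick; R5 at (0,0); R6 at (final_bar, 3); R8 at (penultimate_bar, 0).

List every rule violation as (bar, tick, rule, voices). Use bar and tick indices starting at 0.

bar 0: v0=F3 v1=F4 downbeat P8
bar 1: v0=E3 v1=G3 downbeat m3
bar 2: v0=G3 v1=D4 downbeat P5
bar 3: v0=A3 v1=E4 downbeat P5
bar 4: v0=B3 v1=C4 downbeat m2
bar 5: v0=C4 v1=G4 downbeat P5
bar 6: v0=D4 v1=B4 downbeat M6
bar 7: v0=C4 v1=C5 downbeat P8
bar 8: v0=A3 v1=F4 downbeat m6
bar 9: v0=B3 v1=C5 downbeat m2
bar 10: v0=G3 v1=E4 downbeat M6
bar 11: v0=F3 v1=F4 downbeat P8
  -> R7 @ bar 1 tick 0 v(1,): F4->G3 leap 10st
  -> R2 @ bar 2 tick 0 v(0, 1): E3/G3 m3 -> G3/D4 P5 similar
  -> R1 @ bar 3 tick 0 v(0, 1): G3/D4 P5 -> A3/E4 P5 similar
  -> R4 @ bar 4 tick 0 v(0, 1): B3/C4 m2 untreated
  -> R2 @ bar 5 tick 0 v(0, 1): B3/C4 m2 -> C4/G4 P5 similar
  -> R4 @ bar 9 tick 0 v(0, 1): B3/C5 m2 untreated

(1, 0, R7, (1,))
(2, 0, R2, (0, 1))
(3, 0, R1, (0, 1))
(4, 0, R4, (0, 1))
(5, 0, R2, (0, 1))
(9, 0, R4, (0, 1))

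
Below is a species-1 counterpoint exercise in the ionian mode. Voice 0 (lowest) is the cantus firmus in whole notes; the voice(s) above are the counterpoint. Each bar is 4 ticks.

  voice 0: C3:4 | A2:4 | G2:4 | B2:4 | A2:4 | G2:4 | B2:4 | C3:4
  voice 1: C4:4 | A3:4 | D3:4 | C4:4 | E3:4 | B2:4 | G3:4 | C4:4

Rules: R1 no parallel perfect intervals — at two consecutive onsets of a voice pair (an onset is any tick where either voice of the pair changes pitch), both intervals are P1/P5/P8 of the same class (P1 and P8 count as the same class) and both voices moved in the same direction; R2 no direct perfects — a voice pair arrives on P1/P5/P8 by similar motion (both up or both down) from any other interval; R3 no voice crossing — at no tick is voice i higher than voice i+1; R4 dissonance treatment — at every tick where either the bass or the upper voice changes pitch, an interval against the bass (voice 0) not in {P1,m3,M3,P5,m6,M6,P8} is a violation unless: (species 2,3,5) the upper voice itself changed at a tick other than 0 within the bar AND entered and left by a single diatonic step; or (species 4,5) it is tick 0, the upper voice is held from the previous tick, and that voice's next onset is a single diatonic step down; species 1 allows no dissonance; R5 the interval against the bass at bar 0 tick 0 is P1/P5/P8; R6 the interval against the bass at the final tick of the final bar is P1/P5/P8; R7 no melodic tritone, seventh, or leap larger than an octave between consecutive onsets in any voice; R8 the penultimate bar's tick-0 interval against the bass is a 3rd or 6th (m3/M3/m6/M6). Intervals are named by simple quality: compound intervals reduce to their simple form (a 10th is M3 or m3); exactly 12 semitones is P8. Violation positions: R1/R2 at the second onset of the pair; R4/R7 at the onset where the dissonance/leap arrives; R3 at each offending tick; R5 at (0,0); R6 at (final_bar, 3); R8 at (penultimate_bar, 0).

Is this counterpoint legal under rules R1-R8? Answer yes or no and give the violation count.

No (6 violations)

bar 0: v0=C3 v1=C4 (P8)
bar 1: v0=A2 v1=A3 (P8)
bar 2: v0=G2 v1=D3 (P5)
bar 3: v0=B2 v1=C4 (m2)
bar 4: v0=A2 v1=E3 (P5)
bar 5: v0=G2 v1=B2 (M3)
bar 6: v0=B2 v1=G3 (m6)
bar 7: v0=C3 v1=C4 (P8)
  R1 @ bar1.0: C3/C4 P8 -> A2/A3 P8 similar
  R2 @ bar2.0: A2/A3 P8 -> G2/D3 P5 similar
  R4 @ bar3.0: B2/C4 m2 untreated
  R7 @ bar3.0: D3->C4 leap 10st
  R2 @ bar4.0: B2/C4 m2 -> A2/E3 P5 similar
  R2 @ bar7.0: B2/G3 m6 -> C3/C4 P8 similar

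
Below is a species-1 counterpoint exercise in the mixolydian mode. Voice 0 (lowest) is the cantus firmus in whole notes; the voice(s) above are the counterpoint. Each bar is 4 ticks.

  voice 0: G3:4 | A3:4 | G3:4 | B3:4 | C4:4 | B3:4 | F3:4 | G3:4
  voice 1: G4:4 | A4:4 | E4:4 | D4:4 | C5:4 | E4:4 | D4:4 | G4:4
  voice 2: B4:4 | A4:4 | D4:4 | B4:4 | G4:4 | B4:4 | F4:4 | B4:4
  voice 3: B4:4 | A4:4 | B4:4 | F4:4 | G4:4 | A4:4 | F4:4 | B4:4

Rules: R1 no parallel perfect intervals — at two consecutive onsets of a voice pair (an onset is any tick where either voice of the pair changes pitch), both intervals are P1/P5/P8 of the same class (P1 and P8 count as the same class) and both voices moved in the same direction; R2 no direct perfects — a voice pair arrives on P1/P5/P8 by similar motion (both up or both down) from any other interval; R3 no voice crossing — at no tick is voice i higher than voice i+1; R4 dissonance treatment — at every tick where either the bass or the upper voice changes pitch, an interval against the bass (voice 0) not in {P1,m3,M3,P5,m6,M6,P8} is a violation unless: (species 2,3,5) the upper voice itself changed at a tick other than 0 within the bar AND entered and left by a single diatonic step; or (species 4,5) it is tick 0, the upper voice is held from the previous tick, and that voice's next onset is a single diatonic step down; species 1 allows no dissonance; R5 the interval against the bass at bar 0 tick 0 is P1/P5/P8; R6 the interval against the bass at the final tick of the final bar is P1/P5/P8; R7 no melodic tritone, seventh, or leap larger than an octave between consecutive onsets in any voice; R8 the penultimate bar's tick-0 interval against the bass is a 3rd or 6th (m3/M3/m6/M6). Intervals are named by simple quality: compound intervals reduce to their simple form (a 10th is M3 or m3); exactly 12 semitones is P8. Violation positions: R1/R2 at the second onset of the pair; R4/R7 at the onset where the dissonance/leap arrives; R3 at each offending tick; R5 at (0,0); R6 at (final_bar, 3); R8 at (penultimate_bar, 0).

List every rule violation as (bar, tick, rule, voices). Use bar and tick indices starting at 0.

(0, 0, R5, (0, 2))
(0, 0, R5, (0, 3))
(1, 0, R1, (0, 1))
(1, 0, R1, (2, 3))
(2, 0, R2, (0, 2))
(2, 0, R3, (1, 2))
(2, 1, R3, (1, 2))
(2, 2, R3, (1, 2))
(2, 3, R3, (1, 2))
(3, 0, R2, (0, 2))
(3, 0, R3, (2, 3))
(3, 0, R4, (0, 3))
(3, 0, R7, (3,))
(3, 1, R3, (2, 3))
(3, 2, R3, (2, 3))
(3, 3, R3, (2, 3))
(4, 0, R2, (0, 1))
(4, 0, R2, (0, 3))
(4, 0, R3, (1, 2))
(4, 0, R7, (1,))
(4, 1, R3, (1, 2))
(4, 2, R3, (1, 2))
(4, 3, R3, (1, 2))
(5, 0, R3, (2, 3))
(5, 0, R4, (0, 1))
(5, 0, R4, (0, 3))
(5, 1, R3, (2, 3))
(5, 2, R3, (2, 3))
(5, 3, R3, (2, 3))
(6, 0, R1, (0, 2))
(6, 0, R2, (0, 3))
(6, 0, R2, (2, 3))
(6, 0, R7, (0,))
(6, 0, R7, (2,))
(6, 0, R8, (0, 2))
(6, 0, R8, (0, 3))
(7, 0, R1, (2, 3))
(7, 0, R2, (0, 1))
(7, 0, R7, (2,))
(7, 0, R7, (3,))
(7, 3, R6, (0, 2))
(7, 3, R6, (0, 3))

bar 0: v0=G3 v1=G4 v2=B4 v3=B4 downbeat M3
bar 1: v0=A3 v1=A4 v2=A4 v3=A4 downbeat P8
bar 2: v0=G3 v1=E4 v2=D4 v3=B4 downbeat M3
bar 3: v0=B3 v1=D4 v2=B4 v3=F4 downbeat TT
bar 4: v0=C4 v1=C5 v2=G4 v3=G4 downbeat P5
bar 5: v0=B3 v1=E4 v2=B4 v3=A4 downbeat m7
bar 6: v0=F3 v1=D4 v2=F4 v3=F4 downbeat P8
bar 7: v0=G3 v1=G4 v2=B4 v3=B4 downbeat M3
  -> R5 @ bar 0 tick 0 v(0, 2): opens on M3
  -> R5 @ bar 0 tick 0 v(0, 3): opens on M3
  -> R1 @ bar 1 tick 0 v(0, 1): G3/G4 P8 -> A3/A4 P8 similar
  -> R1 @ bar 1 tick 0 v(2, 3): B4/B4 P1 -> A4/A4 P1 similar
  -> R2 @ bar 2 tick 0 v(0, 2): A3/A4 P8 -> G3/D4 P5 similar
  -> R3 @ bar 2 tick 0 v(1, 2): E4 above D4
  -> R3 @ bar 2 tick 1 v(1, 2): E4 above D4
  -> R3 @ bar 2 tick 2 v(1, 2): E4 above D4
  -> R3 @ bar 2 tick 3 v(1, 2): E4 above D4
  -> R2 @ bar 3 tick 0 v(0, 2): G3/D4 P5 -> B3/B4 P8 similar
  -> R3 @ bar 3 tick 0 v(2, 3): B4 above F4
  -> R4 @ bar 3 tick 0 v(0, 3): B3/F4 TT untreated
  -> R7 @ bar 3 tick 0 v(3,): B4->F4 leap 6st
  -> R3 @ bar 3 tick 1 v(2, 3): B4 above F4
  -> R3 @ bar 3 tick 2 v(2, 3): B4 above F4
  -> R3 @ bar 3 tick 3 v(2, 3): B4 above F4
  -> R2 @ bar 4 tick 0 v(0, 1): B3/D4 m3 -> C4/C5 P8 similar
  -> R2 @ bar 4 tick 0 v(0, 3): B3/F4 TT -> C4/G4 P5 similar
  -> R3 @ bar 4 tick 0 v(1, 2): C5 above G4
  -> R7 @ bar 4 tick 0 v(1,): D4->C5 leap 10st
  -> R3 @ bar 4 tick 1 v(1, 2): C5 above G4
  -> R3 @ bar 4 tick 2 v(1, 2): C5 above G4
  -> R3 @ bar 4 tick 3 v(1, 2): C5 above G4
  -> R3 @ bar 5 tick 0 v(2, 3): B4 above A4
  -> R4 @ bar 5 tick 0 v(0, 1): B3/E4 P4 untreated
  -> R4 @ bar 5 tick 0 v(0, 3): B3/A4 m7 untreated
  -> R3 @ bar 5 tick 1 v(2, 3): B4 above A4
  -> R3 @ bar 5 tick 2 v(2, 3): B4 above A4
  -> R3 @ bar 5 tick 3 v(2, 3): B4 above A4
  -> R1 @ bar 6 tick 0 v(0, 2): B3/B4 P8 -> F3/F4 P8 similar
  -> R2 @ bar 6 tick 0 v(0, 3): B3/A4 m7 -> F3/F4 P8 similar
  -> R2 @ bar 6 tick 0 v(2, 3): B4/A4 M2 -> F4/F4 P1 similar
  -> R7 @ bar 6 tick 0 v(0,): B3->F3 leap 6st
  -> R7 @ bar 6 tick 0 v(2,): B4->F4 leap 6st
  -> R8 @ bar 6 tick 0 v(0, 2): penult P8 not 3rd/6th
  -> R8 @ bar 6 tick 0 v(0, 3): penult P8 not 3rd/6th
  -> R1 @ bar 7 tick 0 v(2, 3): F4/F4 P1 -> B4/B4 P1 similar
  -> R2 @ bar 7 tick 0 v(0, 1): F3/D4 M6 -> G3/G4 P8 similar
  -> R7 @ bar 7 tick 0 v(2,): F4->B4 leap 6st
  -> R7 @ bar 7 tick 0 v(3,): F4->B4 leap 6st
  -> R6 @ bar 7 tick 3 v(0, 2): closes on M3
  -> R6 @ bar 7 tick 3 v(0, 3): closes on M3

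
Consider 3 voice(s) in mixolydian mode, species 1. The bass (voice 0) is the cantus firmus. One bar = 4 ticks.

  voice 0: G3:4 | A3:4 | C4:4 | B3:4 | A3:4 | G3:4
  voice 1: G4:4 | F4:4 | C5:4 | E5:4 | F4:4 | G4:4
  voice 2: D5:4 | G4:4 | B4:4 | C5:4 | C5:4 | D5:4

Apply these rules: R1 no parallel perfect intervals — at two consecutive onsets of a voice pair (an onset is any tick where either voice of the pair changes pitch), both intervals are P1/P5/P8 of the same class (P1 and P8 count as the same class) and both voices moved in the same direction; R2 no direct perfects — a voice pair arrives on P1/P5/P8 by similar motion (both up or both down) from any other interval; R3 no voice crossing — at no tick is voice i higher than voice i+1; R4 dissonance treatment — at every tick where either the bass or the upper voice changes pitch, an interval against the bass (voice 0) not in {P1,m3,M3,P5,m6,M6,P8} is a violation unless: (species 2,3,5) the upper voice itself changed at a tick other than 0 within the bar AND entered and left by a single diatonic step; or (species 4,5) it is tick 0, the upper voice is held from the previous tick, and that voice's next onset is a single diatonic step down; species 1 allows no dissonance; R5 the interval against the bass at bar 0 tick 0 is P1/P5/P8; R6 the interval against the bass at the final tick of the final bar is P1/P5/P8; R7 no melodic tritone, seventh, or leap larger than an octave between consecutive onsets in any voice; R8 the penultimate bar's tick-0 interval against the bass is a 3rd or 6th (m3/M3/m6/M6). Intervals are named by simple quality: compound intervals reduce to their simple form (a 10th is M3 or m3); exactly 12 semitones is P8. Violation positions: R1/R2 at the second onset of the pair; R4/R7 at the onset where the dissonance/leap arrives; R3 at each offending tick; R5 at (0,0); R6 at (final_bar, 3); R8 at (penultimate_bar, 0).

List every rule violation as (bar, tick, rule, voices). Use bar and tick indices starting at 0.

(1, 0, R4, (0, 2))
(2, 0, R2, (0, 1))
(2, 0, R3, (1, 2))
(2, 0, R4, (0, 2))
(2, 1, R3, (1, 2))
(2, 2, R3, (1, 2))
(2, 3, R3, (1, 2))
(3, 0, R3, (1, 2))
(3, 0, R4, (0, 1))
(3, 0, R4, (0, 2))
(3, 1, R3, (1, 2))
(3, 2, R3, (1, 2))
(3, 3, R3, (1, 2))
(4, 0, R7, (1,))
(5, 0, R1, (1, 2))

bar 0: v0=G3 v1=G4 v2=D5 downbeat P5
bar 1: v0=A3 v1=F4 v2=G4 downbeat m7
bar 2: v0=C4 v1=C5 v2=B4 downbeat M7
bar 3: v0=B3 v1=E5 v2=C5 downbeat m2
bar 4: v0=A3 v1=F4 v2=C5 downbeat m3
bar 5: v0=G3 v1=G4 v2=D5 downbeat P5
  -> R4 @ bar 1 tick 0 v(0, 2): A3/G4 m7 untreated
  -> R2 @ bar 2 tick 0 v(0, 1): A3/F4 m6 -> C4/C5 P8 similar
  -> R3 @ bar 2 tick 0 v(1, 2): C5 above B4
  -> R4 @ bar 2 tick 0 v(0, 2): C4/B4 M7 untreated
  -> R3 @ bar 2 tick 1 v(1, 2): C5 above B4
  -> R3 @ bar 2 tick 2 v(1, 2): C5 above B4
  -> R3 @ bar 2 tick 3 v(1, 2): C5 above B4
  -> R3 @ bar 3 tick 0 v(1, 2): E5 above C5
  -> R4 @ bar 3 tick 0 v(0, 1): B3/E5 P4 untreated
  -> R4 @ bar 3 tick 0 v(0, 2): B3/C5 m2 untreated
  -> R3 @ bar 3 tick 1 v(1, 2): E5 above C5
  -> R3 @ bar 3 tick 2 v(1, 2): E5 above C5
  -> R3 @ bar 3 tick 3 v(1, 2): E5 above C5
  -> R7 @ bar 4 tick 0 v(1,): E5->F4 leap 11st
  -> R1 @ bar 5 tick 0 v(1, 2): F4/C5 P5 -> G4/D5 P5 similar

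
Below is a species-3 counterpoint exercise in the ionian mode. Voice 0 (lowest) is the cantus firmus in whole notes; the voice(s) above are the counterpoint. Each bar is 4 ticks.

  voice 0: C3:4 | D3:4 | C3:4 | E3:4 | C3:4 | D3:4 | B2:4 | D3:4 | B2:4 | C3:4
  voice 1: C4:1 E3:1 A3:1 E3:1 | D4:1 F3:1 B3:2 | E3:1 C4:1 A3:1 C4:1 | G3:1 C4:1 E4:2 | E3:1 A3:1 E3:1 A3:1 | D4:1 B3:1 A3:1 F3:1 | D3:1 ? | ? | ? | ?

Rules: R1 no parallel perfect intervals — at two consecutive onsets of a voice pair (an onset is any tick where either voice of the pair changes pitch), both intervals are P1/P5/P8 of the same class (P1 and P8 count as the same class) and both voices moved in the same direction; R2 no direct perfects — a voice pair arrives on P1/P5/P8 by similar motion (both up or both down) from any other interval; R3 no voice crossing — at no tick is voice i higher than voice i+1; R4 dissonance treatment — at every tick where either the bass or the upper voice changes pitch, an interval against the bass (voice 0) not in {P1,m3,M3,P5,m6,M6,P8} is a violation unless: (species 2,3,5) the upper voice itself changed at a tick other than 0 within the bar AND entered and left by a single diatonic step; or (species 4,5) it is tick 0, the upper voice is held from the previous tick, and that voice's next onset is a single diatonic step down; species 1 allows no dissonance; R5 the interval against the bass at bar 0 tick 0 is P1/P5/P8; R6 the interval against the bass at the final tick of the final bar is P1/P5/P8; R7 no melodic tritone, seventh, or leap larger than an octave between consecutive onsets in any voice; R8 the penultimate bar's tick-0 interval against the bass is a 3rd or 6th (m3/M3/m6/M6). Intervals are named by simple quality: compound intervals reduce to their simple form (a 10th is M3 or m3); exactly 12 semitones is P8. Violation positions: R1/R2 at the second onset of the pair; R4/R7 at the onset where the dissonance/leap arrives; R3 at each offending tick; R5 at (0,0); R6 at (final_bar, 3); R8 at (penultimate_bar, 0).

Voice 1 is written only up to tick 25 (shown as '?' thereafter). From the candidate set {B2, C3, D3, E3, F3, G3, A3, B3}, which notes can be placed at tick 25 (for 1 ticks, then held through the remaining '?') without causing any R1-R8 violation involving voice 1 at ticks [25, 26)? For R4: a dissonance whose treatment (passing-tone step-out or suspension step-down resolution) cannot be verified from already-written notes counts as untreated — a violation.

{B2, B3, D3, G3}

B2: legal
C3: violates R4
D3: legal
E3: violates R4
F3: violates R4
G3: legal
A3: violates R4
B3: legal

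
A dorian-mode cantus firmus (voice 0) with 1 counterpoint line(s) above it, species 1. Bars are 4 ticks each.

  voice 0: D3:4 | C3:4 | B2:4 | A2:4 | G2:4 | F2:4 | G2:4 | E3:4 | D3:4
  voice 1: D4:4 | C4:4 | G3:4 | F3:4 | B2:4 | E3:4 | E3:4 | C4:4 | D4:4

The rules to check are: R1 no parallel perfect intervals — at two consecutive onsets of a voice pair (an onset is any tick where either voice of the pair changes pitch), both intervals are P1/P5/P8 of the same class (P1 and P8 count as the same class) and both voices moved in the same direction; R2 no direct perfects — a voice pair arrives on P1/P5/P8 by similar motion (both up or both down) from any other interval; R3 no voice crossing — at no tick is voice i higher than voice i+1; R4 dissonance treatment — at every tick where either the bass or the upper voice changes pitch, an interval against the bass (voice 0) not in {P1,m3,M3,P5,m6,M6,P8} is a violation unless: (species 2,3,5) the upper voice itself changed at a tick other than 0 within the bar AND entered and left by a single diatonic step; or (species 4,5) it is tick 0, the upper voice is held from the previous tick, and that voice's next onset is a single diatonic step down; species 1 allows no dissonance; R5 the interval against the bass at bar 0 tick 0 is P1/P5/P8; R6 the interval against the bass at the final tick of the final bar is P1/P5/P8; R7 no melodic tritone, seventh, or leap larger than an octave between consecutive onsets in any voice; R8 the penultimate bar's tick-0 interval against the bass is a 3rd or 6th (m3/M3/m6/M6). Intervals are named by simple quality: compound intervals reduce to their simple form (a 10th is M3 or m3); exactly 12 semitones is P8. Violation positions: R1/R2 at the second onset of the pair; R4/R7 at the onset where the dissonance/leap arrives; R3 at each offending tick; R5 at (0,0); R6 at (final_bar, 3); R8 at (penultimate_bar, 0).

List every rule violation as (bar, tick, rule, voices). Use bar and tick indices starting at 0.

(1, 0, R1, (0, 1))
(4, 0, R7, (1,))
(5, 0, R4, (0, 1))

bar 0: v0=D3 v1=D4 downbeat P8
bar 1: v0=C3 v1=C4 downbeat P8
bar 2: v0=B2 v1=G3 downbeat m6
bar 3: v0=A2 v1=F3 downbeat m6
bar 4: v0=G2 v1=B2 downbeat M3
bar 5: v0=F2 v1=E3 downbeat M7
bar 6: v0=G2 v1=E3 downbeat M6
bar 7: v0=E3 v1=C4 downbeat m6
bar 8: v0=D3 v1=D4 downbeat P8
  -> R1 @ bar 1 tick 0 v(0, 1): D3/D4 P8 -> C3/C4 P8 similar
  -> R7 @ bar 4 tick 0 v(1,): F3->B2 leap 6st
  -> R4 @ bar 5 tick 0 v(0, 1): F2/E3 M7 untreated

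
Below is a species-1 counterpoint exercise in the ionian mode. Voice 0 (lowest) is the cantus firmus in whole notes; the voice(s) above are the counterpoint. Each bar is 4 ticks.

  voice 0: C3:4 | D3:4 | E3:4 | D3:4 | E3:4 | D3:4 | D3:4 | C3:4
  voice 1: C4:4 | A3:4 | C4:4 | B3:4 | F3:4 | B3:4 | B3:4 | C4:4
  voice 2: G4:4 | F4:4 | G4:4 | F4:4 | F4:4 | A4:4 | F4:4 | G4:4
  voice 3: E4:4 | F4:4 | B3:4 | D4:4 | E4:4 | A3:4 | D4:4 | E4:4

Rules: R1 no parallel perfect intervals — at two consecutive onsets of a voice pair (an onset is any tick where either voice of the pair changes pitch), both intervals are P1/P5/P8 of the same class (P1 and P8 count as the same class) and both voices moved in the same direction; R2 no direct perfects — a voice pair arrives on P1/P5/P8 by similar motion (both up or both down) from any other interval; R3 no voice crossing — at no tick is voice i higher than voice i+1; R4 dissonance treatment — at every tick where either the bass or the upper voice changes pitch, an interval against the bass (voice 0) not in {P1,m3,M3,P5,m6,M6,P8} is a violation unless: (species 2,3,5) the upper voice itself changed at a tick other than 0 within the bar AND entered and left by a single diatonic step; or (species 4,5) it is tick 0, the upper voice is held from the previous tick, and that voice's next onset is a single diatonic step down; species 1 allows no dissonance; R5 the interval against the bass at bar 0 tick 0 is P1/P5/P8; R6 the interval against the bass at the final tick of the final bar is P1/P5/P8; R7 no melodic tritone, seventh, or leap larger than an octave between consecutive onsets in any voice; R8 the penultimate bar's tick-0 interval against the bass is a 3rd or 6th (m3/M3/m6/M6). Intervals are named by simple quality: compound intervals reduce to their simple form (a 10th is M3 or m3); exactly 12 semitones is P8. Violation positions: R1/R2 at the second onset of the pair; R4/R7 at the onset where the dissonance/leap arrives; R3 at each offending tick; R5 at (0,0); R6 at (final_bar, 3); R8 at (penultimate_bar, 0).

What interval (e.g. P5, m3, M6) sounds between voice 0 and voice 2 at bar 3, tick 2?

m3

voice 0=D3 voice 2=F4 -> m3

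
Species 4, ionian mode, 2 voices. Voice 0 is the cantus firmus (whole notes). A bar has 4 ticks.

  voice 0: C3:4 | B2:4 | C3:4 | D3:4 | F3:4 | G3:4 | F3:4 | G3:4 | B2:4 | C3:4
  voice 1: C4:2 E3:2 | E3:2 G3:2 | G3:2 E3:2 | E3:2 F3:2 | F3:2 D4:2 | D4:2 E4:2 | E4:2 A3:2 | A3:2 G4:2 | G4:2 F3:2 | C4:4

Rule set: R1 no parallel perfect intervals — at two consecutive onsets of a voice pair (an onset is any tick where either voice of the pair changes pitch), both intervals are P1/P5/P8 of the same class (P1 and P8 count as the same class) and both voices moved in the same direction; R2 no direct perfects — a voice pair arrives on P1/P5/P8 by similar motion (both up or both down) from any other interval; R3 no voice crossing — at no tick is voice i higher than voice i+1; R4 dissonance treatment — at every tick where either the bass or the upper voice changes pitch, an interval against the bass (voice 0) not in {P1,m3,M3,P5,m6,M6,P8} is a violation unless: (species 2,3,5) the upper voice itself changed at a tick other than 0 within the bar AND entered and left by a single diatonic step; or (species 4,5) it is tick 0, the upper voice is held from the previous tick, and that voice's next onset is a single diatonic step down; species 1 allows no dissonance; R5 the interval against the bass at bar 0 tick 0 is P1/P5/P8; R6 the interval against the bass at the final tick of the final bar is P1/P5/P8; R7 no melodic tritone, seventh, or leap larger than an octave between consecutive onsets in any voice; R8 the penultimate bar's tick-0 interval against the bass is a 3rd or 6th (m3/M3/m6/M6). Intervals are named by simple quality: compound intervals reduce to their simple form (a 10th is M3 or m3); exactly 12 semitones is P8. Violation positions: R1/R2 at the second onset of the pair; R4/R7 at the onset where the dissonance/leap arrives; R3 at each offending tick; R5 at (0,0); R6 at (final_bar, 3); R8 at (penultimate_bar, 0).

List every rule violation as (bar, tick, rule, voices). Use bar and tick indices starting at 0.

bar 0: v0=C3 v1=C4 downbeat P8
bar 1: v0=B2 v1=E3 downbeat P4
bar 2: v0=C3 v1=G3 downbeat P5
bar 3: v0=D3 v1=E3 downbeat M2
bar 4: v0=F3 v1=F3 downbeat P1
bar 5: v0=G3 v1=D4 downbeat P5
bar 6: v0=F3 v1=E4 downbeat M7
bar 7: v0=G3 v1=A3 downbeat M2
bar 8: v0=B2 v1=G4 downbeat m6
bar 9: v0=C3 v1=C4 downbeat P8
  -> R4 @ bar 1 tick 0 v(0, 1): B2/E3 P4 untreated
  -> R4 @ bar 3 tick 0 v(0, 1): D3/E3 M2 untreated
  -> R4 @ bar 6 tick 0 v(0, 1): F3/E4 M7 untreated
  -> R4 @ bar 7 tick 0 v(0, 1): G3/A3 M2 untreated
  -> R7 @ bar 7 tick 2 v(1,): A3->G4 leap 10st
  -> R4 @ bar 8 tick 2 v(0, 1): B2/F3 TT untreated
  -> R7 @ bar 8 tick 2 v(1,): G4->F3 leap 14st
  -> R2 @ bar 9 tick 0 v(0, 1): B2/F3 TT -> C3/C4 P8 similar

(1, 0, R4, (0, 1))
(3, 0, R4, (0, 1))
(6, 0, R4, (0, 1))
(7, 0, R4, (0, 1))
(7, 2, R7, (1,))
(8, 2, R4, (0, 1))
(8, 2, R7, (1,))
(9, 0, R2, (0, 1))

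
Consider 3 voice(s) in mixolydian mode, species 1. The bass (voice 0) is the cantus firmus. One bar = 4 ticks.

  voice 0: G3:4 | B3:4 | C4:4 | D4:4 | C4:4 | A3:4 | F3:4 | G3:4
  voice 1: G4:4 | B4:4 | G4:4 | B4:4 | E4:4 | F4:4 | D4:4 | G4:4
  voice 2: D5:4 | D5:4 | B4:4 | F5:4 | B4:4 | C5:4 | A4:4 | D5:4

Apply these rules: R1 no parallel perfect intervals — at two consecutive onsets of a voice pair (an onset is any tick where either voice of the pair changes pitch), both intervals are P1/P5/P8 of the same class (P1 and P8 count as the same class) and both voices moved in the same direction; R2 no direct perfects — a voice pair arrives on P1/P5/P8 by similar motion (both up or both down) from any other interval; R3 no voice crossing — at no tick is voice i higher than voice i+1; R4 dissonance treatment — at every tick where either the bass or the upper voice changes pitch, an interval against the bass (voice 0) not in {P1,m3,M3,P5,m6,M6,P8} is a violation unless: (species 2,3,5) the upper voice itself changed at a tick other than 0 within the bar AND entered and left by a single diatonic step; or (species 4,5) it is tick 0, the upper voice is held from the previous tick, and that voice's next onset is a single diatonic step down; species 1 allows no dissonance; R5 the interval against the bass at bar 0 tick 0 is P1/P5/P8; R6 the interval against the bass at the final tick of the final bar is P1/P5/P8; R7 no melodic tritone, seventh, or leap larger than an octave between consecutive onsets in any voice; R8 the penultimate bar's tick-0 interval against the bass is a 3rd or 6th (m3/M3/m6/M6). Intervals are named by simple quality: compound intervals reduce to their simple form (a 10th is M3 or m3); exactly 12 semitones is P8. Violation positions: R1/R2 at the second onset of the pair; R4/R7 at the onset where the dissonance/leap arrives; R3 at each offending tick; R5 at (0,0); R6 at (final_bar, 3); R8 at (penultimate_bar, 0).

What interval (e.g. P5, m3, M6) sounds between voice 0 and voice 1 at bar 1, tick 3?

P8

voice 0=B3 voice 1=B4 -> P8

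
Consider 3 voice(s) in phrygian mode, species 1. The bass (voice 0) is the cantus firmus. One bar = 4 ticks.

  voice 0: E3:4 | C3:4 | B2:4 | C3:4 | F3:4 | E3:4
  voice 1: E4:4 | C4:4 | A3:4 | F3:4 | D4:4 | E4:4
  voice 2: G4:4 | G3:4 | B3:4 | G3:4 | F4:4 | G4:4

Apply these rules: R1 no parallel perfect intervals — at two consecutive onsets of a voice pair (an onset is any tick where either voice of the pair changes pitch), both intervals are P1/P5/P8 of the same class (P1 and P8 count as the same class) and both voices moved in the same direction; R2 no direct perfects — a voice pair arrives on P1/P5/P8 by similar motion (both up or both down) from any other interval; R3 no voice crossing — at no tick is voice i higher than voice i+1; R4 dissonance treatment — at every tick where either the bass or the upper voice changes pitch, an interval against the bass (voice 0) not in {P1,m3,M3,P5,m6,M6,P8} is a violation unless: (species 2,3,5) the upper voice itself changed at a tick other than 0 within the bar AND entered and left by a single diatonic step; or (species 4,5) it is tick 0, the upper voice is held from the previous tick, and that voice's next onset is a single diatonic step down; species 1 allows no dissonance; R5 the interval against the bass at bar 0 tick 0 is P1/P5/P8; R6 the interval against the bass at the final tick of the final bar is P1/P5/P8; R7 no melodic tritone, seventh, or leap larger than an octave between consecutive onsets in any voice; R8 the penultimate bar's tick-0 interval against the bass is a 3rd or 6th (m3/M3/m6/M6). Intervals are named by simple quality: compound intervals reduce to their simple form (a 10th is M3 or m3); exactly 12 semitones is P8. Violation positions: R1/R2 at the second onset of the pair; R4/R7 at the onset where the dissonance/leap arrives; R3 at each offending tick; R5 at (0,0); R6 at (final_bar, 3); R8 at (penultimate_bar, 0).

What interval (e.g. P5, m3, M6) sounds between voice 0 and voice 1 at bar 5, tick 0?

P8

voice 0=E3 voice 1=E4 -> P8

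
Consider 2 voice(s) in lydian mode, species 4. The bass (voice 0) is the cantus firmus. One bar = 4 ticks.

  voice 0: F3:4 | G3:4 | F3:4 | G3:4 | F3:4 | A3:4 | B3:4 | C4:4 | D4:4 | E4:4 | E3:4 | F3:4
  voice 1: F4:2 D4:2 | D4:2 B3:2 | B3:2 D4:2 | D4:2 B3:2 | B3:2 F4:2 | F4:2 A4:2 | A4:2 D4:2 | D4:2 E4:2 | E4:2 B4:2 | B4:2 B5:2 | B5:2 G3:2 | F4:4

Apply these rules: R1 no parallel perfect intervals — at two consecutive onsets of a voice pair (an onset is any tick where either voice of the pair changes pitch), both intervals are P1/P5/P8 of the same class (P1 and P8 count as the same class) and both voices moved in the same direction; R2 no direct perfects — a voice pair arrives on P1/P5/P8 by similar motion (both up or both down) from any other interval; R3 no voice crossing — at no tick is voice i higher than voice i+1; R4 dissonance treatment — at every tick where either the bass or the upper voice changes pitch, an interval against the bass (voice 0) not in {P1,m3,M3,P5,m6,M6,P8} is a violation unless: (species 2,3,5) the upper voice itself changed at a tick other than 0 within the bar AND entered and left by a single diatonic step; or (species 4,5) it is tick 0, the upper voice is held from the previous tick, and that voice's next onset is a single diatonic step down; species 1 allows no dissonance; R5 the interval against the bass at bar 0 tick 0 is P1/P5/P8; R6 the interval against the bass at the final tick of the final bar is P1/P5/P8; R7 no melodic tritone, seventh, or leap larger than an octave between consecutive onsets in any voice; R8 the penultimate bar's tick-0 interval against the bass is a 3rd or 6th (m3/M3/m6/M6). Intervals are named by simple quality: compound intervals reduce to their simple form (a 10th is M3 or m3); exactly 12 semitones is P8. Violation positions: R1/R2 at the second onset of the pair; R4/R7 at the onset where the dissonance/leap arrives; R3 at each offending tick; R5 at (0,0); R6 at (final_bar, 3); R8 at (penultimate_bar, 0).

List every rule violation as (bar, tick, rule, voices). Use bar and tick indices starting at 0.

bar 0: v0=F3 v1=F4 downbeat P8
bar 1: v0=G3 v1=D4 downbeat P5
bar 2: v0=F3 v1=B3 downbeat TT
bar 3: v0=G3 v1=D4 downbeat P5
bar 4: v0=F3 v1=B3 downbeat TT
bar 5: v0=A3 v1=F4 downbeat m6
bar 6: v0=B3 v1=A4 downbeat m7
bar 7: v0=C4 v1=D4 downbeat M2
bar 8: v0=D4 v1=E4 downbeat M2
bar 9: v0=E4 v1=B4 downbeat P5
bar 10: v0=E3 v1=B5 downbeat P5
bar 11: v0=F3 v1=F4 downbeat P8
  -> R4 @ bar 2 tick 0 v(0, 1): F3/B3 TT untreated
  -> R4 @ bar 4 tick 0 v(0, 1): F3/B3 TT untreated
  -> R7 @ bar 4 tick 2 v(1,): B3->F4 leap 6st
  -> R4 @ bar 6 tick 0 v(0, 1): B3/A4 m7 untreated
  -> R4 @ bar 7 tick 0 v(0, 1): C4/D4 M2 untreated
  -> R4 @ bar 8 tick 0 v(0, 1): D4/E4 M2 untreated
  -> R8 @ bar 10 tick 0 v(0, 1): penult P5 not 3rd/6th
  -> R7 @ bar 10 tick 2 v(1,): B5->G3 leap 28st
  -> R2 @ bar 11 tick 0 v(0, 1): E3/G3 m3 -> F3/F4 P8 similar
  -> R7 @ bar 11 tick 0 v(1,): G3->F4 leap 10st

(2, 0, R4, (0, 1))
(4, 0, R4, (0, 1))
(4, 2, R7, (1,))
(6, 0, R4, (0, 1))
(7, 0, R4, (0, 1))
(8, 0, R4, (0, 1))
(10, 0, R8, (0, 1))
(10, 2, R7, (1,))
(11, 0, R2, (0, 1))
(11, 0, R7, (1,))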